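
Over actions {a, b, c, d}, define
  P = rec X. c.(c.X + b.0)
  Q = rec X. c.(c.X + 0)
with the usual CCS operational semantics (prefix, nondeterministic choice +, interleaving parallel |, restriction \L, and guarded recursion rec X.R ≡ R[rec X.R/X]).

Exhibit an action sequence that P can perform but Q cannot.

cb

LTS(P): 3 reachable states
  s0 = rec X. c.(c.X + b.0) :: --c--▸ s1
  s1 = c.(rec X. c.(c.X + b.0)) + b.0 :: --b--▸ s2, --c--▸ s0
  s2 = 0 :: deadlocked
LTS(Q): 2 reachable states
  t0 = rec X. c.(c.X + 0) :: --c--▸ t1
  t1 = c.(rec X. c.(c.X + 0)) + 0 :: --c--▸ t0
Trace ⟨cb⟩ through P, begin at {s0}:
  after c @ step 1: {s1}
  after b @ step 2: {s2}
  ✓ P
Trace ⟨cb⟩ through Q, begin at {t0}:
  after c @ step 1: {t1}
  after b @ step 2: ∅ (Q stuck)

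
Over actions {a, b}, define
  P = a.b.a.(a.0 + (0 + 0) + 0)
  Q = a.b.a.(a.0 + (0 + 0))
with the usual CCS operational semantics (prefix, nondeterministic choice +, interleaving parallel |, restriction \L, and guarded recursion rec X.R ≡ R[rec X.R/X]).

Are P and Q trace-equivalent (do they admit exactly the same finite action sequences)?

YES

Reachable graph of P (5 states):
  u0 = a.b.a.(a.0 + (0 + 0) + 0) ⊢ —a→ u1
  u1 = b.a.(a.0 + (0 + 0) + 0) ⊢ —b→ u2
  u2 = a.(a.0 + (0 + 0) + 0) ⊢ —a→ u3
  u3 = a.0 + (0 + 0) + 0 ⊢ —a→ u4
  u4 = 0 ⊢ (no moves)
Reachable graph of Q (5 states):
  v0 = a.b.a.(a.0 + (0 + 0)) ⊢ —a→ v1
  v1 = b.a.(a.0 + (0 + 0)) ⊢ —b→ v2
  v2 = a.(a.0 + (0 + 0)) ⊢ —a→ v3
  v3 = a.0 + (0 + 0) ⊢ —a→ v4
  v4 = 0 ⊢ (no moves)
Partition-refinement fixed point:
  B0 = {u0, v0}
  B1 = {u1, v1}
  B2 = {u2, v2}
  B3 = {u3, v3}
  B4 = {u4, v4}
u0 ∈ B0, v0 ∈ B0 → same block
Bisimilar ⇒ trace-equivalent.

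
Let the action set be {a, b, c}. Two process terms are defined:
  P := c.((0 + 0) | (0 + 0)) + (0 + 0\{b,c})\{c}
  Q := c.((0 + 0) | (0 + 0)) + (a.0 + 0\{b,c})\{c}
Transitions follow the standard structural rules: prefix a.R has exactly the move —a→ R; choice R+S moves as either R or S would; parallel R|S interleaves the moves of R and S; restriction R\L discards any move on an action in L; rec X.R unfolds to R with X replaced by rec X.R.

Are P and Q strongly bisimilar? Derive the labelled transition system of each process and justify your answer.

NO

LTS(P): 2 reachable states
  s0 = c.((0 + 0) | (0 + 0)) + (0 + 0\{b,c})\{c} → =c=> s1
  s1 = (0 + 0) | (0 + 0) → ∅
LTS(Q): 3 reachable states
  t0 = c.((0 + 0) | (0 + 0)) + (a.0 + 0\{b,c})\{c} → =a=> t1, =c=> t2
  t1 = 0\{c} → ∅
  t2 = (0 + 0) | (0 + 0) → ∅
Partition-refinement fixed point:
  B0 = {s0}
  B1 = {s1, t1, t2}
  B2 = {t0}
s0 ∈ B0, t0 ∈ B2 → different blocks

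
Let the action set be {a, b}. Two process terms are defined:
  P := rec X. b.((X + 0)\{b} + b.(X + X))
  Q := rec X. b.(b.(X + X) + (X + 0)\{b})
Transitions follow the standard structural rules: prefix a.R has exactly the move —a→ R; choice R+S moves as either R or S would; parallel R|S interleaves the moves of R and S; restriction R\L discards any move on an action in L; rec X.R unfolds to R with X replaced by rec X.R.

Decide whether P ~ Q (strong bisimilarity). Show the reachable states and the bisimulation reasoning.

P's transition system — 3 states:
  s0 = rec X. b.((X + 0)\{b} + b.(X + X)) ⊢ =b=> s1
  s1 = ((rec X. b.((X + 0)\{b} + b.(X + X))) + 0)\{b} + b.((rec X. b.((X + 0)\{b} + b.(X + X))) + (rec X. b.((X + 0)\{b} + b.(X + X)))) ⊢ =b=> s2
  s2 = (rec X. b.((X + 0)\{b} + b.(X + X))) + (rec X. b.((X + 0)\{b} + b.(X + X))) ⊢ =b=> s1
Q's transition system — 3 states:
  t0 = rec X. b.(b.(X + X) + (X + 0)\{b}) ⊢ =b=> t1
  t1 = b.((rec X. b.(b.(X + X) + (X + 0)\{b})) + (rec X. b.(b.(X + X) + (X + 0)\{b}))) + ((rec X. b.(b.(X + X) + (X + 0)\{b})) + 0)\{b} ⊢ =b=> t2
  t2 = (rec X. b.(b.(X + X) + (X + 0)\{b})) + (rec X. b.(b.(X + X) + (X + 0)\{b})) ⊢ =b=> t1
Coarsest stable partition (strong bisimilarity classes):
  B0 = {s0, s1, s2, t0, t1, t2}
s0 ∈ B0, t0 ∈ B0 → same block

YES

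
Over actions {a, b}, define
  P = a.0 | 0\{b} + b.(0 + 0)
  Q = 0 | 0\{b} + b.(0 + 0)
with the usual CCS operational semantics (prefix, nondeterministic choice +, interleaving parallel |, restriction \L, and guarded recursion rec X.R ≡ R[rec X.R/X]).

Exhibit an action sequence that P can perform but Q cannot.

LTS(P): 3 reachable states
  p0 = a.0 | 0\{b} + b.(0 + 0) ⊢ —a→ p1, —b→ p2
  p1 = 0 | 0\{b} ⊢ ·
  p2 = 0 + 0 ⊢ ·
LTS(Q): 2 reachable states
  q0 = 0 | 0\{b} + b.(0 + 0) ⊢ —b→ q1
  q1 = 0 + 0 ⊢ ·
Run σ = ⟨a⟩ on P: start {p0}
  step 1 (a): {p1}
  — P admits the full trace.
Run σ = ⟨a⟩ on Q: start {q0}
  step 1 (a): ∅  — Q cannot continue

a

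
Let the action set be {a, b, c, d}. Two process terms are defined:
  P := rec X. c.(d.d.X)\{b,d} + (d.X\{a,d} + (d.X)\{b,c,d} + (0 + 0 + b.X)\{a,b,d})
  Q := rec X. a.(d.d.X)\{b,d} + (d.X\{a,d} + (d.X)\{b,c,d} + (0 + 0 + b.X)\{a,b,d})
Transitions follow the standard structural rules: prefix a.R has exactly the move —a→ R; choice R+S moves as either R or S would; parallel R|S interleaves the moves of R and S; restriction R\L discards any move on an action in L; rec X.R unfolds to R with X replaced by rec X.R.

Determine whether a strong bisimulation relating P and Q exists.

LTS(P): 4 reachable states
  p0 = rec X. c.(d.d.X)\{b,d} + (d.X\{a,d} + (d.X)\{b,c,d} + (0 + 0 + b.X)\{a,b,d}) ⊢ =c=> p1, =d=> p2
  p1 = (d.d.(rec X. c.(d.d.X)\{b,d} + (d.X\{a,d} + (d.X)\{b,c,d} + (0 + 0 + b.X)\{a,b,d})))\{b,d} ⊢ stopped
  p2 = (rec X. c.(d.d.X)\{b,d} + (d.X\{a,d} + (d.X)\{b,c,d} + (0 + 0 + b.X)\{a,b,d}))\{a,d} ⊢ =c=> p3
  p3 = (d.d.(rec X. c.(d.d.X)\{b,d} + (d.X\{a,d} + (d.X)\{b,c,d} + (0 + 0 + b.X)\{a,b,d})))\{b,d}\{a,d} ⊢ stopped
LTS(Q): 3 reachable states
  q0 = rec X. a.(d.d.X)\{b,d} + (d.X\{a,d} + (d.X)\{b,c,d} + (0 + 0 + b.X)\{a,b,d}) ⊢ =a=> q1, =d=> q2
  q1 = (d.d.(rec X. a.(d.d.X)\{b,d} + (d.X\{a,d} + (d.X)\{b,c,d} + (0 + 0 + b.X)\{a,b,d})))\{b,d} ⊢ stopped
  q2 = (rec X. a.(d.d.X)\{b,d} + (d.X\{a,d} + (d.X)\{b,c,d} + (0 + 0 + b.X)\{a,b,d}))\{a,d} ⊢ stopped
Partition-refinement fixed point:
  B0 = {p0}
  B1 = {p2}
  B2 = {p1, p3, q1, q2}
  B3 = {q0}
p0 ∈ B0, q0 ∈ B3 → different blocks

not bisimilar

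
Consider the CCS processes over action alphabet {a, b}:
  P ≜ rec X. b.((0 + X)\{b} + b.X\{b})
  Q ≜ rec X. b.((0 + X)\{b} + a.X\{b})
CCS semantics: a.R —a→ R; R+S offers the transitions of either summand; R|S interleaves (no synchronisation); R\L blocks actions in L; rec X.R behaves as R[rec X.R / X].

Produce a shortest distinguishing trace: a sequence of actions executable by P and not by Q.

Reachable graph of P (3 states):
  m0 = rec X. b.((0 + X)\{b} + b.X\{b}) has moves -b-> m1
  m1 = (0 + (rec X. b.((0 + X)\{b} + b.X\{b})))\{b} + b.(rec X. b.((0 + X)\{b} + b.X\{b}))\{b} has moves -b-> m2
  m2 = (rec X. b.((0 + X)\{b} + b.X\{b}))\{b} has moves (no moves)
Reachable graph of Q (3 states):
  n0 = rec X. b.((0 + X)\{b} + a.X\{b}) has moves -b-> n1
  n1 = (0 + (rec X. b.((0 + X)\{b} + a.X\{b})))\{b} + a.(rec X. b.((0 + X)\{b} + a.X\{b}))\{b} has moves -a-> n2
  n2 = (rec X. b.((0 + X)\{b} + a.X\{b}))\{b} has moves (no moves)
Run σ = ⟨bb⟩ on P: start {m0}
  [1] b ⇒ {m1}
  [2] b ⇒ {m2}
  ✓ P
Run σ = ⟨bb⟩ on Q: start {n0}
  [1] b ⇒ {n1}
  [2] b ⇒ no successor for Q

bb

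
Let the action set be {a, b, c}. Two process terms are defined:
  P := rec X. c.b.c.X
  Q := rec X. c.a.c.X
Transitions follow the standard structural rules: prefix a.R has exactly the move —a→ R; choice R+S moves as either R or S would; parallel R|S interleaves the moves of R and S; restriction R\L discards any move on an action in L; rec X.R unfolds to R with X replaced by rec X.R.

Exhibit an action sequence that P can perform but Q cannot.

cb

LTS(P): 3 reachable states
  s0 = rec X. c.b.c.X has moves —c→ s1
  s1 = b.c.(rec X. c.b.c.X) has moves —b→ s2
  s2 = c.(rec X. c.b.c.X) has moves —c→ s0
LTS(Q): 3 reachable states
  t0 = rec X. c.a.c.X has moves —c→ t1
  t1 = a.c.(rec X. c.a.c.X) has moves —a→ t2
  t2 = c.(rec X. c.a.c.X) has moves —c→ t0
Executing cb from P (initial set {s0}):
  step 1 (c): {s1}
  step 2 (b): {s2}
  — P admits the full trace.
Executing cb from Q (initial set {t0}):
  step 1 (c): {t1}
  step 2 (b): no successor for Q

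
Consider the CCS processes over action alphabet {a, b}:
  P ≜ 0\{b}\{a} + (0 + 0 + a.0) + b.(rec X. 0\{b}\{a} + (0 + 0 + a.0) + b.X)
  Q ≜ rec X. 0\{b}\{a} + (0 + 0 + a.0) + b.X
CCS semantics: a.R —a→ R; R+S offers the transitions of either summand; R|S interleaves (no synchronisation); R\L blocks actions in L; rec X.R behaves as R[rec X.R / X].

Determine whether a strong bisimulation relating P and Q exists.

YES

P's transition system — 3 states:
  p0 = 0\{b}\{a} + (0 + 0 + a.0) + b.(rec X. 0\{b}\{a} + (0 + 0 + a.0) + b.X) has moves =a=> p1, =b=> p2
  p1 = 0 has moves stopped
  p2 = rec X. 0\{b}\{a} + (0 + 0 + a.0) + b.X has moves =a=> p1, =b=> p2
Q's transition system — 2 states:
  q0 = rec X. 0\{b}\{a} + (0 + 0 + a.0) + b.X has moves =a=> q1, =b=> q0
  q1 = 0 has moves stopped
Partition-refinement fixed point:
  B0 = {p0, p2, q0}
  B1 = {p1, q1}
p0 ∈ B0, q0 ∈ B0 → same block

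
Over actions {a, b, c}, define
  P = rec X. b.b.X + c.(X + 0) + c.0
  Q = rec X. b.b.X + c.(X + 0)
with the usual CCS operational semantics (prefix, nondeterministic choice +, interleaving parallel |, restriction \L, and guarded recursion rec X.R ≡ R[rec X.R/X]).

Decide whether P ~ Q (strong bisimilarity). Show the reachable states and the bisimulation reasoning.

NO

P's transition system — 4 states:
  u0 = rec X. b.b.X + c.(X + 0) + c.0 has moves ··b··> u1, ··c··> u2, ··c··> u3
  u1 = b.(rec X. b.b.X + c.(X + 0) + c.0) has moves ··b··> u0
  u2 = (rec X. b.b.X + c.(X + 0) + c.0) + 0 has moves ··b··> u1, ··c··> u2, ··c··> u3
  u3 = 0 has moves stopped
Q's transition system — 3 states:
  v0 = rec X. b.b.X + c.(X + 0) has moves ··b··> v1, ··c··> v2
  v1 = b.(rec X. b.b.X + c.(X + 0)) has moves ··b··> v0
  v2 = (rec X. b.b.X + c.(X + 0)) + 0 has moves ··b··> v1, ··c··> v2
Partition-refinement fixed point:
  B0 = {u0, u2}
  B1 = {u1}
  B2 = {u3}
  B3 = {v0, v2}
  B4 = {v1}
u0 ∈ B0, v0 ∈ B3 → different blocks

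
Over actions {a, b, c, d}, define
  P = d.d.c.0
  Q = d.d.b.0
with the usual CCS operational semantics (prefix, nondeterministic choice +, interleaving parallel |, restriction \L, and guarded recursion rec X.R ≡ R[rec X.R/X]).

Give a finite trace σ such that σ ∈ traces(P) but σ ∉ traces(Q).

ddc

P's transition system — 4 states:
  m0 = d.d.c.0 → =d=> m1
  m1 = d.c.0 → =d=> m2
  m2 = c.0 → =c=> m3
  m3 = 0 → ∅
Q's transition system — 4 states:
  n0 = d.d.b.0 → =d=> n1
  n1 = d.b.0 → =d=> n2
  n2 = b.0 → =b=> n3
  n3 = 0 → ∅
Executing ddc from P (initial set {m0}):
  [1] d ⇒ {m1}
  [2] d ⇒ {m2}
  [3] c ⇒ {m3}
  P completes σ.
Executing ddc from Q (initial set {n0}):
  [1] d ⇒ {n1}
  [2] d ⇒ {n2}
  [3] c ⇒ ∅  — Q cannot continue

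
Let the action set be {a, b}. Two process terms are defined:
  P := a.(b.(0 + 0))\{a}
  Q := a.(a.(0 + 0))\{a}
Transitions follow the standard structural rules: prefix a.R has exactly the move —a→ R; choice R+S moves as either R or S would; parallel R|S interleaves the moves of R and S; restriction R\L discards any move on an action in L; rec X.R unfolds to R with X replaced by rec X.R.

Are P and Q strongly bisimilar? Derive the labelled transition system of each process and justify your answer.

not bisimilar

LTS(P): 3 reachable states
  u0 = a.(b.(0 + 0))\{a} ⊢ -a-> u1
  u1 = (b.(0 + 0))\{a} ⊢ -b-> u2
  u2 = (0 + 0)\{a} ⊢ ·
LTS(Q): 2 reachable states
  v0 = a.(a.(0 + 0))\{a} ⊢ -a-> v1
  v1 = (a.(0 + 0))\{a} ⊢ ·
Partition-refinement fixed point:
  B0 = {u0}
  B1 = {u1}
  B2 = {u2, v1}
  B3 = {v0}
u0 ∈ B0, v0 ∈ B3 → different blocks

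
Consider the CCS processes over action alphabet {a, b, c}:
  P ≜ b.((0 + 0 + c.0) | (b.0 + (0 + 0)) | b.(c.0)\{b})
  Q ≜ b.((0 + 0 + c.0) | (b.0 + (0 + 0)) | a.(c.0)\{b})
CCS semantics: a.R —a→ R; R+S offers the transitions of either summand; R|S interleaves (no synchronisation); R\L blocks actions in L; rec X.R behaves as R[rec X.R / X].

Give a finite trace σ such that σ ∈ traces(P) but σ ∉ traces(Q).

Reachable graph of P (13 states):
  p0 = b.((0 + 0 + c.0) | (b.0 + (0 + 0)) | b.(c.0)\{b}) | —b→ p1
  p1 = (0 + 0 + c.0) | (b.0 + (0 + 0)) | b.(c.0)\{b} | —b→ p2, —b→ p3, —c→ p4
  p2 = (0 + 0 + c.0) | (b.0 + (0 + 0)) | (c.0)\{b} | —b→ p5, —c→ p6, —c→ p7
  p3 = (0 + 0 + c.0) | 0 | b.(c.0)\{b} | —b→ p5, —c→ p8
  p4 = 0 | (b.0 + (0 + 0)) | b.(c.0)\{b} | —b→ p7, —b→ p8
  p5 = (0 + 0 + c.0) | 0 | (c.0)\{b} | —c→ p10, —c→ p9
  p6 = (0 + 0 + c.0) | (b.0 + (0 + 0)) | 0\{b} | —b→ p9, —c→ p11
  p7 = 0 | (b.0 + (0 + 0)) | (c.0)\{b} | —b→ p10, —c→ p11
  p8 = 0 | 0 | b.(c.0)\{b} | —b→ p10
  p9 = (0 + 0 + c.0) | 0 | 0\{b} | —c→ p12
  p10 = 0 | 0 | (c.0)\{b} | —c→ p12
  p11 = 0 | (b.0 + (0 + 0)) | 0\{b} | —b→ p12
  p12 = 0 | 0 | 0\{b} | ∅
Reachable graph of Q (13 states):
  q0 = b.((0 + 0 + c.0) | (b.0 + (0 + 0)) | a.(c.0)\{b}) | —b→ q1
  q1 = (0 + 0 + c.0) | (b.0 + (0 + 0)) | a.(c.0)\{b} | —a→ q2, —b→ q3, —c→ q4
  q2 = (0 + 0 + c.0) | (b.0 + (0 + 0)) | (c.0)\{b} | —b→ q5, —c→ q6, —c→ q7
  q3 = (0 + 0 + c.0) | 0 | a.(c.0)\{b} | —a→ q5, —c→ q8
  q4 = 0 | (b.0 + (0 + 0)) | a.(c.0)\{b} | —a→ q7, —b→ q8
  q5 = (0 + 0 + c.0) | 0 | (c.0)\{b} | —c→ q10, —c→ q9
  q6 = (0 + 0 + c.0) | (b.0 + (0 + 0)) | 0\{b} | —b→ q9, —c→ q11
  q7 = 0 | (b.0 + (0 + 0)) | (c.0)\{b} | —b→ q10, —c→ q11
  q8 = 0 | 0 | a.(c.0)\{b} | —a→ q10
  q9 = (0 + 0 + c.0) | 0 | 0\{b} | —c→ q12
  q10 = 0 | 0 | (c.0)\{b} | —c→ q12
  q11 = 0 | (b.0 + (0 + 0)) | 0\{b} | —b→ q12
  q12 = 0 | 0 | 0\{b} | ∅
Run σ = ⟨bbb⟩ on P: start {p0}
  after b @ step 1: {p1}
  after b @ step 2: {p2, p3}
  after b @ step 3: {p5}
  ✓ P
Run σ = ⟨bbb⟩ on Q: start {q0}
  after b @ step 1: {q1}
  after b @ step 2: {q3}
  after b @ step 3: ∅  — Q cannot continue

bbb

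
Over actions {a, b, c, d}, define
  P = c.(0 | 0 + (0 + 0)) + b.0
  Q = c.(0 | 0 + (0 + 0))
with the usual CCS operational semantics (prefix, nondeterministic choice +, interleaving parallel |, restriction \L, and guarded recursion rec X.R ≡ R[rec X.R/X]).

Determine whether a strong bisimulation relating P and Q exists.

LTS(P): 3 reachable states
  u0 = c.(0 | 0 + (0 + 0)) + b.0 :: -b-> u1, -c-> u2
  u1 = 0 :: (no moves)
  u2 = 0 | 0 + (0 + 0) :: (no moves)
LTS(Q): 2 reachable states
  v0 = c.(0 | 0 + (0 + 0)) :: -c-> v1
  v1 = 0 | 0 + (0 + 0) :: (no moves)
Partition-refinement fixed point:
  B0 = {u0}
  B1 = {u1, u2, v1}
  B2 = {v0}
u0 ∈ B0, v0 ∈ B2 → different blocks

P ≁ Q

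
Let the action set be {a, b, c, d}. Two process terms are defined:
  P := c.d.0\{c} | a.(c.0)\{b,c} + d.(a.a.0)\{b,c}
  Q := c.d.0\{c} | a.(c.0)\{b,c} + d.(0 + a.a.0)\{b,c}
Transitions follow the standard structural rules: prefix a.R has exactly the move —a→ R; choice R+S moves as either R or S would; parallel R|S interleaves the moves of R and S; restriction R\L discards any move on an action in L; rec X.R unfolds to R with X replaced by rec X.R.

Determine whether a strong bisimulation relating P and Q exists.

LTS(P): 9 reachable states
  s0 = c.d.0\{c} | a.(c.0)\{b,c} + d.(a.a.0)\{b,c} has moves —a→ s1, —c→ s2, —d→ s3
  s1 = c.d.0\{c} | (c.0)\{b,c} has moves —c→ s4
  s2 = d.0\{c} | a.(c.0)\{b,c} has moves —a→ s4, —d→ s5
  s3 = (a.a.0)\{b,c} has moves —a→ s6
  s4 = d.0\{c} | (c.0)\{b,c} has moves —d→ s7
  s5 = 0\{c} | a.(c.0)\{b,c} has moves —a→ s7
  s6 = (a.0)\{b,c} has moves —a→ s8
  s7 = 0\{c} | (c.0)\{b,c} has moves ·
  s8 = 0\{b,c} has moves ·
LTS(Q): 9 reachable states
  t0 = c.d.0\{c} | a.(c.0)\{b,c} + d.(0 + a.a.0)\{b,c} has moves —a→ t1, —c→ t2, —d→ t3
  t1 = c.d.0\{c} | (c.0)\{b,c} has moves —c→ t4
  t2 = d.0\{c} | a.(c.0)\{b,c} has moves —a→ t4, —d→ t5
  t3 = (0 + a.a.0)\{b,c} has moves —a→ t6
  t4 = d.0\{c} | (c.0)\{b,c} has moves —d→ t7
  t5 = 0\{c} | a.(c.0)\{b,c} has moves —a→ t7
  t6 = (a.0)\{b,c} has moves —a→ t8
  t7 = 0\{c} | (c.0)\{b,c} has moves ·
  t8 = 0\{b,c} has moves ·
Partition-refinement fixed point:
  B0 = {s0, t0}
  B1 = {s2, t2}
  B2 = {s4, t4}
  B3 = {s7, s8, t7, t8}
  B4 = {s5, s6, t5, t6}
  B5 = {s3, t3}
  B6 = {s1, t1}
s0 ∈ B0, t0 ∈ B0 → same block

YES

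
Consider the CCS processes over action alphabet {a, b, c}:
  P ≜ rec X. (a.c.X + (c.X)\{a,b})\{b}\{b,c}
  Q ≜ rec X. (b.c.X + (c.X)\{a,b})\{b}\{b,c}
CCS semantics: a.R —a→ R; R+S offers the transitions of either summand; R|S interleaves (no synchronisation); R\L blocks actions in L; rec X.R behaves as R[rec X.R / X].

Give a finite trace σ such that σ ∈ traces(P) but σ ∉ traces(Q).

Reachable graph of P (2 states):
  m0 = rec X. (a.c.X + (c.X)\{a,b})\{b}\{b,c} → -a-> m1
  m1 = (c.(rec X. (a.c.X + (c.X)\{a,b})\{b}\{b,c}))\{b}\{b,c} → ∅
Reachable graph of Q (1 states):
  n0 = rec X. (b.c.X + (c.X)\{a,b})\{b}\{b,c} → ∅
Trace ⟨a⟩ through P, begin at {m0}:
  after a @ step 1: {m1}
  — P admits the full trace.
Trace ⟨a⟩ through Q, begin at {n0}:
  after a @ step 1: ∅  — Q cannot continue

a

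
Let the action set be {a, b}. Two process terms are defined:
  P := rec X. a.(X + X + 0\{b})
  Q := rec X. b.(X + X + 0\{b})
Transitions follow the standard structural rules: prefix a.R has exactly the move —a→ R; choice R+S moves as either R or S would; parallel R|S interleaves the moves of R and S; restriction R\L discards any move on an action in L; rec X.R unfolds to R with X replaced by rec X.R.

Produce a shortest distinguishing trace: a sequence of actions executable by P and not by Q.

a

LTS(P): 2 reachable states
  s0 = rec X. a.(X + X + 0\{b}) | =a=> s1
  s1 = (rec X. a.(X + X + 0\{b})) + (rec X. a.(X + X + 0\{b})) + 0\{b} | =a=> s1
LTS(Q): 2 reachable states
  t0 = rec X. b.(X + X + 0\{b}) | =b=> t1
  t1 = (rec X. b.(X + X + 0\{b})) + (rec X. b.(X + X + 0\{b})) + 0\{b} | =b=> t1
Executing a from P (initial set {s0}):
  after a @ step 1: {s1}
  P completes σ.
Executing a from Q (initial set {t0}):
  after a @ step 1: ∅  — Q cannot continue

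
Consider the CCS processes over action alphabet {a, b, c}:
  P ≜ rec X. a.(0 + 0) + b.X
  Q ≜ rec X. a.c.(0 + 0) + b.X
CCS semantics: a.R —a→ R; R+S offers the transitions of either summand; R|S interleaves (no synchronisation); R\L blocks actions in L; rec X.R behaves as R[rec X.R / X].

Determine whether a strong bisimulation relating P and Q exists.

not bisimilar

Reachable graph of P (2 states):
  s0 = rec X. a.(0 + 0) + b.X :: =a=> s1, =b=> s0
  s1 = 0 + 0 :: deadlocked
Reachable graph of Q (3 states):
  t0 = rec X. a.c.(0 + 0) + b.X :: =a=> t1, =b=> t0
  t1 = c.(0 + 0) :: =c=> t2
  t2 = 0 + 0 :: deadlocked
Partition-refinement fixed point:
  B0 = {s0}
  B1 = {s1, t2}
  B2 = {t0}
  B3 = {t1}
s0 ∈ B0, t0 ∈ B2 → different blocks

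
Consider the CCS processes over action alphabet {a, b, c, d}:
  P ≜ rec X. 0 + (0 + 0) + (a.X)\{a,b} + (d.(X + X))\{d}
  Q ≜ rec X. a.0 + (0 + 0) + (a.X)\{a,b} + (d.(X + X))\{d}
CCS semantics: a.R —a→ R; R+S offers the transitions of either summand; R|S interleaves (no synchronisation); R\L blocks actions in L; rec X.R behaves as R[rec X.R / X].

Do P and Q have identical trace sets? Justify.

LTS(P): 1 reachable states
  s0 = rec X. 0 + (0 + 0) + (a.X)\{a,b} + (d.(X + X))\{d} ⊢ ∅
LTS(Q): 2 reachable states
  t0 = rec X. a.0 + (0 + 0) + (a.X)\{a,b} + (d.(X + X))\{d} ⊢ =a=> t1
  t1 = 0 ⊢ ∅
Run σ = ⟨a⟩ on Q: start {t0}
  step 1 (a): {t1}
  ✓ Q
Run σ = ⟨a⟩ on P: start {s0}
  step 1 (a): ∅ (P stuck)

NO — witness ⟨a⟩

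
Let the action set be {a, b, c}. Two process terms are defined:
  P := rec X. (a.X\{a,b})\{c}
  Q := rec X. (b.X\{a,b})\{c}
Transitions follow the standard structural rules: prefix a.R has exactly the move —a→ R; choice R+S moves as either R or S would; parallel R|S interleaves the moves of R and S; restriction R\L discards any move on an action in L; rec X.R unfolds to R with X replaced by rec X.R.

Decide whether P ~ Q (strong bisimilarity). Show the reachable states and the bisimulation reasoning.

not bisimilar

Reachable graph of P (2 states):
  m0 = rec X. (a.X\{a,b})\{c} → —a→ m1
  m1 = (rec X. (a.X\{a,b})\{c})\{a,b}\{c} → ·
Reachable graph of Q (2 states):
  n0 = rec X. (b.X\{a,b})\{c} → —b→ n1
  n1 = (rec X. (b.X\{a,b})\{c})\{a,b}\{c} → ·
Bisimilarity quotient blocks:
  B0 = {m0}
  B1 = {m1, n1}
  B2 = {n0}
m0 ∈ B0, n0 ∈ B2 → different blocks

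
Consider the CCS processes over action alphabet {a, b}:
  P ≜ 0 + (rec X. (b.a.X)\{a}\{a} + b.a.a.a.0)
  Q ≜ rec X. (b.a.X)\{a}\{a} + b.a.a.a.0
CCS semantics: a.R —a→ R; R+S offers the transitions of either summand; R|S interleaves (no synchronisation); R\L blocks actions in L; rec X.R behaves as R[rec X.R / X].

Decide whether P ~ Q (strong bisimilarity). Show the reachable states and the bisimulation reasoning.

bisimilar

LTS(P): 6 reachable states
  p0 = 0 + (rec X. (b.a.X)\{a}\{a} + b.a.a.a.0) ⊢ --b--▸ p1, --b--▸ p2
  p1 = (a.(rec X. (b.a.X)\{a}\{a} + b.a.a.a.0))\{a}\{a} ⊢ stopped
  p2 = a.a.a.0 ⊢ --a--▸ p3
  p3 = a.a.0 ⊢ --a--▸ p4
  p4 = a.0 ⊢ --a--▸ p5
  p5 = 0 ⊢ stopped
LTS(Q): 6 reachable states
  q0 = rec X. (b.a.X)\{a}\{a} + b.a.a.a.0 ⊢ --b--▸ q1, --b--▸ q2
  q1 = (a.(rec X. (b.a.X)\{a}\{a} + b.a.a.a.0))\{a}\{a} ⊢ stopped
  q2 = a.a.a.0 ⊢ --a--▸ q3
  q3 = a.a.0 ⊢ --a--▸ q4
  q4 = a.0 ⊢ --a--▸ q5
  q5 = 0 ⊢ stopped
Coarsest stable partition (strong bisimilarity classes):
  B0 = {p0, q0}
  B1 = {p2, q2}
  B2 = {p3, q3}
  B3 = {p4, q4}
  B4 = {p1, p5, q1, q5}
p0 ∈ B0, q0 ∈ B0 → same block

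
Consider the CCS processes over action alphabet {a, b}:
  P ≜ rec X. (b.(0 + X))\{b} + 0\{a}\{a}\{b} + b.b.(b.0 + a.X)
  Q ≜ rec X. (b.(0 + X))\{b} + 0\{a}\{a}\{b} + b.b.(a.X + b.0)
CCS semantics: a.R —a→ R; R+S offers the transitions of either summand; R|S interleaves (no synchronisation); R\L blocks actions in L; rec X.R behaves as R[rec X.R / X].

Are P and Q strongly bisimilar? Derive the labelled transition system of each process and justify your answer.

YES

LTS(P): 4 reachable states
  s0 = rec X. (b.(0 + X))\{b} + 0\{a}\{a}\{b} + b.b.(b.0 + a.X) ⊢ ··b··> s1
  s1 = b.(b.0 + a.(rec X. (b.(0 + X))\{b} + 0\{a}\{a}\{b} + b.b.(b.0 + a.X))) ⊢ ··b··> s2
  s2 = b.0 + a.(rec X. (b.(0 + X))\{b} + 0\{a}\{a}\{b} + b.b.(b.0 + a.X)) ⊢ ··a··> s0, ··b··> s3
  s3 = 0 ⊢ ·
LTS(Q): 4 reachable states
  t0 = rec X. (b.(0 + X))\{b} + 0\{a}\{a}\{b} + b.b.(a.X + b.0) ⊢ ··b··> t1
  t1 = b.(a.(rec X. (b.(0 + X))\{b} + 0\{a}\{a}\{b} + b.b.(a.X + b.0)) + b.0) ⊢ ··b··> t2
  t2 = a.(rec X. (b.(0 + X))\{b} + 0\{a}\{a}\{b} + b.b.(a.X + b.0)) + b.0 ⊢ ··a··> t0, ··b··> t3
  t3 = 0 ⊢ ·
Coarsest stable partition (strong bisimilarity classes):
  B0 = {s0, t0}
  B1 = {s1, t1}
  B2 = {s2, t2}
  B3 = {s3, t3}
s0 ∈ B0, t0 ∈ B0 → same block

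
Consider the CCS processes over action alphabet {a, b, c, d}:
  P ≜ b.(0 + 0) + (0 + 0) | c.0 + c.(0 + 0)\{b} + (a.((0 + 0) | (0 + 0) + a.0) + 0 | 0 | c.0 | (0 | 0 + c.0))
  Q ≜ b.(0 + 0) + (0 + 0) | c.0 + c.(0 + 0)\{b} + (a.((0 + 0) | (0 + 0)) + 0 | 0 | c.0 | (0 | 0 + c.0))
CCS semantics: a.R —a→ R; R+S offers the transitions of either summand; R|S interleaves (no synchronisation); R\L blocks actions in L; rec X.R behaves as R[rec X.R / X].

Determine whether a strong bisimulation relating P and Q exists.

P's transition system — 9 states:
  u0 = b.(0 + 0) + (0 + 0) | c.0 + c.(0 + 0)\{b} + (a.((0 + 0) | (0 + 0) + a.0) + 0 | 0 | c.0 | (0 | 0 + c.0)) ⊢ =a=> u1, =b=> u2, =c=> u3, =c=> u4, =c=> u5, =c=> u6
  u1 = (0 + 0) | (0 + 0) + a.0 ⊢ =a=> u7
  u2 = 0 + 0 ⊢ ∅
  u3 = (0 + 0) | 0 ⊢ ∅
  u4 = (0 + 0)\{b} ⊢ ∅
  u5 = 0 | 0 | 0 | (0 | 0 + c.0) ⊢ =c=> u8
  u6 = 0 | 0 | c.0 | 0 ⊢ =c=> u8
  u7 = 0 ⊢ ∅
  u8 = 0 | 0 | 0 | 0 ⊢ ∅
Q's transition system — 8 states:
  v0 = b.(0 + 0) + (0 + 0) | c.0 + c.(0 + 0)\{b} + (a.((0 + 0) | (0 + 0)) + 0 | 0 | c.0 | (0 | 0 + c.0)) ⊢ =a=> v1, =b=> v2, =c=> v3, =c=> v4, =c=> v5, =c=> v6
  v1 = (0 + 0) | (0 + 0) ⊢ ∅
  v2 = 0 + 0 ⊢ ∅
  v3 = (0 + 0) | 0 ⊢ ∅
  v4 = (0 + 0)\{b} ⊢ ∅
  v5 = 0 | 0 | 0 | (0 | 0 + c.0) ⊢ =c=> v7
  v6 = 0 | 0 | c.0 | 0 ⊢ =c=> v7
  v7 = 0 | 0 | 0 | 0 ⊢ ∅
Partition-refinement fixed point:
  B0 = {u0}
  B1 = {u1}
  B2 = {u2, u3, u4, u7, u8, v1, v2, v3, v4, v7}
  B3 = {u5, u6, v5, v6}
  B4 = {v0}
u0 ∈ B0, v0 ∈ B4 → different blocks

not bisimilar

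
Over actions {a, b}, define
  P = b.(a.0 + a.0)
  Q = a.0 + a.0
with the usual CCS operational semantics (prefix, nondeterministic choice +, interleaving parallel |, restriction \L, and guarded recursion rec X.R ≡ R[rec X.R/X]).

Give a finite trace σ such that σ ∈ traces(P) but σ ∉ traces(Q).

Reachable graph of P (3 states):
  m0 = b.(a.0 + a.0) has moves —b→ m1
  m1 = a.0 + a.0 has moves —a→ m2
  m2 = 0 has moves ∅
Reachable graph of Q (2 states):
  n0 = a.0 + a.0 has moves —a→ n1
  n1 = 0 has moves ∅
Trace ⟨b⟩ through P, begin at {m0}:
  after b @ step 1: {m1}
  ✓ P
Trace ⟨b⟩ through Q, begin at {n0}:
  after b @ step 1: ∅ (Q stuck)

b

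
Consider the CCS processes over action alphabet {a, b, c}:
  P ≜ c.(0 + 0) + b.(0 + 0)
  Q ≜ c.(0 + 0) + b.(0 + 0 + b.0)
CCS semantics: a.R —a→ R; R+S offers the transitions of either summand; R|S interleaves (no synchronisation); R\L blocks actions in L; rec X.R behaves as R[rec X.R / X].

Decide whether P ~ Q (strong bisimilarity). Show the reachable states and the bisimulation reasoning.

Reachable graph of P (2 states):
  s0 = c.(0 + 0) + b.(0 + 0) | =b=> s1, =c=> s1
  s1 = 0 + 0 | deadlocked
Reachable graph of Q (4 states):
  t0 = c.(0 + 0) + b.(0 + 0 + b.0) | =b=> t1, =c=> t2
  t1 = 0 + 0 + b.0 | =b=> t3
  t2 = 0 + 0 | deadlocked
  t3 = 0 | deadlocked
Partition-refinement fixed point:
  B0 = {s0}
  B1 = {s1, t2, t3}
  B2 = {t0}
  B3 = {t1}
s0 ∈ B0, t0 ∈ B2 → different blocks

NO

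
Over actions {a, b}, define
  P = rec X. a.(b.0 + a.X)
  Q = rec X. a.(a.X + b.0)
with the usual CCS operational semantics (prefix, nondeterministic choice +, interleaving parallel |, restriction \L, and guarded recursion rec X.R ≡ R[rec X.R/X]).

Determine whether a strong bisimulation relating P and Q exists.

bisimilar

P's transition system — 3 states:
  m0 = rec X. a.(b.0 + a.X) ⊢ —a→ m1
  m1 = b.0 + a.(rec X. a.(b.0 + a.X)) ⊢ —a→ m0, —b→ m2
  m2 = 0 ⊢ stopped
Q's transition system — 3 states:
  n0 = rec X. a.(a.X + b.0) ⊢ —a→ n1
  n1 = a.(rec X. a.(a.X + b.0)) + b.0 ⊢ —a→ n0, —b→ n2
  n2 = 0 ⊢ stopped
Partition-refinement fixed point:
  B0 = {m0, n0}
  B1 = {m1, n1}
  B2 = {m2, n2}
m0 ∈ B0, n0 ∈ B0 → same block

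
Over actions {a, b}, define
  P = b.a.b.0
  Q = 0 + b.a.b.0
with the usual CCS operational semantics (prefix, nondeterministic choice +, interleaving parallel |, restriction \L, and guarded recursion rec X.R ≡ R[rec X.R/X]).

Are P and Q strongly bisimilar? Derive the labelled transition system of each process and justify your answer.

P ~ Q

P's transition system — 4 states:
  u0 = b.a.b.0 :: ··b··> u1
  u1 = a.b.0 :: ··a··> u2
  u2 = b.0 :: ··b··> u3
  u3 = 0 :: ∅
Q's transition system — 4 states:
  v0 = 0 + b.a.b.0 :: ··b··> v1
  v1 = a.b.0 :: ··a··> v2
  v2 = b.0 :: ··b··> v3
  v3 = 0 :: ∅
Coarsest stable partition (strong bisimilarity classes):
  B0 = {u0, v0}
  B1 = {u1, v1}
  B2 = {u2, v2}
  B3 = {u3, v3}
u0 ∈ B0, v0 ∈ B0 → same block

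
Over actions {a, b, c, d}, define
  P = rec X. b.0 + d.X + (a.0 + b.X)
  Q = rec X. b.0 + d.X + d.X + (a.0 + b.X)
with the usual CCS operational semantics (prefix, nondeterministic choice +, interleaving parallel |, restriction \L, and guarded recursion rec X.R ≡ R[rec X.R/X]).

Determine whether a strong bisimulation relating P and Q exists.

LTS(P): 2 reachable states
  p0 = rec X. b.0 + d.X + (a.0 + b.X) → —a→ p1, —b→ p0, —b→ p1, —d→ p0
  p1 = 0 → deadlocked
LTS(Q): 2 reachable states
  q0 = rec X. b.0 + d.X + d.X + (a.0 + b.X) → —a→ q1, —b→ q0, —b→ q1, —d→ q0
  q1 = 0 → deadlocked
Partition-refinement fixed point:
  B0 = {p0, q0}
  B1 = {p1, q1}
p0 ∈ B0, q0 ∈ B0 → same block

bisimilar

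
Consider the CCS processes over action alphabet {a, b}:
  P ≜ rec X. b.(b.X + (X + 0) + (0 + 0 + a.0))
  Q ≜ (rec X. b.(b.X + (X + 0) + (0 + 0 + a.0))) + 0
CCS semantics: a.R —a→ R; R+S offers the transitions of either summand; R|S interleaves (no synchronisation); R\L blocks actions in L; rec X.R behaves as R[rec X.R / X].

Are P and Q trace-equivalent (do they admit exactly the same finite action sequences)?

Reachable graph of P (3 states):
  u0 = rec X. b.(b.X + (X + 0) + (0 + 0 + a.0)) :: =b=> u1
  u1 = b.(rec X. b.(b.X + (X + 0) + (0 + 0 + a.0))) + ((rec X. b.(b.X + (X + 0) + (0 + 0 + a.0))) + 0) + (0 + 0 + a.0) :: =a=> u2, =b=> u0, =b=> u1
  u2 = 0 :: ∅
Reachable graph of Q (4 states):
  v0 = (rec X. b.(b.X + (X + 0) + (0 + 0 + a.0))) + 0 :: =b=> v1
  v1 = b.(rec X. b.(b.X + (X + 0) + (0 + 0 + a.0))) + ((rec X. b.(b.X + (X + 0) + (0 + 0 + a.0))) + 0) + (0 + 0 + a.0) :: =a=> v2, =b=> v1, =b=> v3
  v2 = 0 :: ∅
  v3 = rec X. b.(b.X + (X + 0) + (0 + 0 + a.0)) :: =b=> v1
Bisimilarity quotient blocks:
  B0 = {u0, v0, v3}
  B1 = {u1, v1}
  B2 = {u2, v2}
u0 ∈ B0, v0 ∈ B0 → same block
Bisimilar ⇒ trace-equivalent.

trace-equivalent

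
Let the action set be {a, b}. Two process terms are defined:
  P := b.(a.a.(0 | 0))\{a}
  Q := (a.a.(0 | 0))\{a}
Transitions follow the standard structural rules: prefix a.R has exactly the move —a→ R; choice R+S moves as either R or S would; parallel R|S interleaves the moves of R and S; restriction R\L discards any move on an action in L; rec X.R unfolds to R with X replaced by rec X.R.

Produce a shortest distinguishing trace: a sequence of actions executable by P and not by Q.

LTS(P): 2 reachable states
  m0 = b.(a.a.(0 | 0))\{a} | =b=> m1
  m1 = (a.a.(0 | 0))\{a} | deadlocked
LTS(Q): 1 reachable states
  n0 = (a.a.(0 | 0))\{a} | deadlocked
Trace ⟨b⟩ through P, begin at {m0}:
  after b @ step 1: {m1}
  ✓ P
Trace ⟨b⟩ through Q, begin at {n0}:
  after b @ step 1: ∅ (Q stuck)

b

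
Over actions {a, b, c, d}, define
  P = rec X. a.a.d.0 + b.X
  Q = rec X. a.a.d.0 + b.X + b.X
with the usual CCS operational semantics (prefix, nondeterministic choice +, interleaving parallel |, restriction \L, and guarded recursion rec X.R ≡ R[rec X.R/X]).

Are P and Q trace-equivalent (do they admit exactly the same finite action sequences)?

YES

LTS(P): 4 reachable states
  u0 = rec X. a.a.d.0 + b.X :: ··a··> u1, ··b··> u0
  u1 = a.d.0 :: ··a··> u2
  u2 = d.0 :: ··d··> u3
  u3 = 0 :: (no moves)
LTS(Q): 4 reachable states
  v0 = rec X. a.a.d.0 + b.X + b.X :: ··a··> v1, ··b··> v0
  v1 = a.d.0 :: ··a··> v2
  v2 = d.0 :: ··d··> v3
  v3 = 0 :: (no moves)
Bisimilarity quotient blocks:
  B0 = {u0, v0}
  B1 = {u1, v1}
  B2 = {u2, v2}
  B3 = {u3, v3}
u0 ∈ B0, v0 ∈ B0 → same block
Bisimilar ⇒ trace-equivalent.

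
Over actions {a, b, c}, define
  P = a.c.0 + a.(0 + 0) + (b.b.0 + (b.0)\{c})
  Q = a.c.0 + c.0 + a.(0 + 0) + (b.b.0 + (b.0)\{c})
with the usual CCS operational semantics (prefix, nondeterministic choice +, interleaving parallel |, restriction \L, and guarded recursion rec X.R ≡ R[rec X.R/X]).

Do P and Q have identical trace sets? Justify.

Reachable graph of P (6 states):
  p0 = a.c.0 + a.(0 + 0) + (b.b.0 + (b.0)\{c}) → =a=> p1, =a=> p2, =b=> p3, =b=> p4
  p1 = 0 + 0 → stopped
  p2 = c.0 → =c=> p5
  p3 = 0\{c} → stopped
  p4 = b.0 → =b=> p5
  p5 = 0 → stopped
Reachable graph of Q (6 states):
  q0 = a.c.0 + c.0 + a.(0 + 0) + (b.b.0 + (b.0)\{c}) → =a=> q1, =a=> q2, =b=> q3, =b=> q4, =c=> q5
  q1 = 0 + 0 → stopped
  q2 = c.0 → =c=> q5
  q3 = 0\{c} → stopped
  q4 = b.0 → =b=> q5
  q5 = 0 → stopped
Run σ = ⟨c⟩ on Q: start {q0}
  [1] c ⇒ {q5}
  Q completes σ.
Run σ = ⟨c⟩ on P: start {p0}
  [1] c ⇒ no successor for P

trace-distinct — witness ⟨c⟩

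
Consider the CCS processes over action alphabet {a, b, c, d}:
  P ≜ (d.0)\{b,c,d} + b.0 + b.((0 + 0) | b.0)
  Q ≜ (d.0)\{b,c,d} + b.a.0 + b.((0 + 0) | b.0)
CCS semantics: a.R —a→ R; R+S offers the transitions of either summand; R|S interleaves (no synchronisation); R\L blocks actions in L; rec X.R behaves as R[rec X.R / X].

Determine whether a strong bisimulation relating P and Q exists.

Reachable graph of P (4 states):
  m0 = (d.0)\{b,c,d} + b.0 + b.((0 + 0) | b.0) | ··b··> m1, ··b··> m2
  m1 = (0 + 0) | b.0 | ··b··> m3
  m2 = 0 | ∅
  m3 = (0 + 0) | 0 | ∅
Reachable graph of Q (5 states):
  n0 = (d.0)\{b,c,d} + b.a.0 + b.((0 + 0) | b.0) | ··b··> n1, ··b··> n2
  n1 = (0 + 0) | b.0 | ··b··> n3
  n2 = a.0 | ··a··> n4
  n3 = (0 + 0) | 0 | ∅
  n4 = 0 | ∅
Coarsest stable partition (strong bisimilarity classes):
  B0 = {m0}
  B1 = {m2, m3, n3, n4}
  B2 = {m1, n1}
  B3 = {n0}
  B4 = {n2}
m0 ∈ B0, n0 ∈ B3 → different blocks

P ≁ Q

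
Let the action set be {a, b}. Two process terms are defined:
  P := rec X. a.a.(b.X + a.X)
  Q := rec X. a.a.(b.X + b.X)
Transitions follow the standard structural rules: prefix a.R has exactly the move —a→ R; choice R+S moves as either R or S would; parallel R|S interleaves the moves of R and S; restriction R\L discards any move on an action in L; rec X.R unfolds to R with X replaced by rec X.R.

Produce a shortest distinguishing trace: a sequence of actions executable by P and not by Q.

P's transition system — 3 states:
  s0 = rec X. a.a.(b.X + a.X) :: -a-> s1
  s1 = a.(b.(rec X. a.a.(b.X + a.X)) + a.(rec X. a.a.(b.X + a.X))) :: -a-> s2
  s2 = b.(rec X. a.a.(b.X + a.X)) + a.(rec X. a.a.(b.X + a.X)) :: -a-> s0, -b-> s0
Q's transition system — 3 states:
  t0 = rec X. a.a.(b.X + b.X) :: -a-> t1
  t1 = a.(b.(rec X. a.a.(b.X + b.X)) + b.(rec X. a.a.(b.X + b.X))) :: -a-> t2
  t2 = b.(rec X. a.a.(b.X + b.X)) + b.(rec X. a.a.(b.X + b.X)) :: -b-> t0
Run σ = ⟨aaa⟩ on P: start {s0}
  [1] a ⇒ {s1}
  [2] a ⇒ {s2}
  [3] a ⇒ {s0}
  P completes σ.
Run σ = ⟨aaa⟩ on Q: start {t0}
  [1] a ⇒ {t1}
  [2] a ⇒ {t2}
  [3] a ⇒ ∅  — Q cannot continue

aaa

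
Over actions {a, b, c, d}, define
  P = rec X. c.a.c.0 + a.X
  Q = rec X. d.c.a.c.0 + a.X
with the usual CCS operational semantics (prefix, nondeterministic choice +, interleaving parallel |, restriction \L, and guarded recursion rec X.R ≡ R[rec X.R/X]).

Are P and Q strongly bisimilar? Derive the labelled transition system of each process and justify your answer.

LTS(P): 4 reachable states
  s0 = rec X. c.a.c.0 + a.X | --a--▸ s0, --c--▸ s1
  s1 = a.c.0 | --a--▸ s2
  s2 = c.0 | --c--▸ s3
  s3 = 0 | ∅
LTS(Q): 5 reachable states
  t0 = rec X. d.c.a.c.0 + a.X | --a--▸ t0, --d--▸ t1
  t1 = c.a.c.0 | --c--▸ t2
  t2 = a.c.0 | --a--▸ t3
  t3 = c.0 | --c--▸ t4
  t4 = 0 | ∅
Partition-refinement fixed point:
  B0 = {s0}
  B1 = {s1, t2}
  B2 = {s2, t3}
  B3 = {s3, t4}
  B4 = {t0}
  B5 = {t1}
s0 ∈ B0, t0 ∈ B4 → different blocks

not bisimilar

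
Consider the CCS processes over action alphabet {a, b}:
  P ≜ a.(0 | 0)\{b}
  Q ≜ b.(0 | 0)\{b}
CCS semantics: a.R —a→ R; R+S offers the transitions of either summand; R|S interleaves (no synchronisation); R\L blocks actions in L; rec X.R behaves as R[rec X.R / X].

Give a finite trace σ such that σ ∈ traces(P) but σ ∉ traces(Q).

Reachable graph of P (2 states):
  p0 = a.(0 | 0)\{b} :: =a=> p1
  p1 = (0 | 0)\{b} :: (no moves)
Reachable graph of Q (2 states):
  q0 = b.(0 | 0)\{b} :: =b=> q1
  q1 = (0 | 0)\{b} :: (no moves)
Executing a from P (initial set {p0}):
  [1] a ⇒ {p1}
  — P admits the full trace.
Executing a from Q (initial set {q0}):
  [1] a ⇒ no successor for Q

a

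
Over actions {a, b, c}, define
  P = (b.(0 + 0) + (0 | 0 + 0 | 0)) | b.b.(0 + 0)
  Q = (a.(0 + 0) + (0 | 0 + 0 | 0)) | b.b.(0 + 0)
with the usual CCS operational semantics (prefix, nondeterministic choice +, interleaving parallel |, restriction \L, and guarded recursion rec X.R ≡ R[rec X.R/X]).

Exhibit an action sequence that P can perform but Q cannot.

Reachable graph of P (6 states):
  u0 = (b.(0 + 0) + (0 | 0 + 0 | 0)) | b.b.(0 + 0) :: -b-> u1, -b-> u2
  u1 = (0 + 0) | b.b.(0 + 0) :: -b-> u3
  u2 = (b.(0 + 0) + (0 | 0 + 0 | 0)) | b.(0 + 0) :: -b-> u3, -b-> u4
  u3 = (0 + 0) | b.(0 + 0) :: -b-> u5
  u4 = (b.(0 + 0) + (0 | 0 + 0 | 0)) | (0 + 0) :: -b-> u5
  u5 = (0 + 0) | (0 + 0) :: deadlocked
Reachable graph of Q (6 states):
  v0 = (a.(0 + 0) + (0 | 0 + 0 | 0)) | b.b.(0 + 0) :: -a-> v1, -b-> v2
  v1 = (0 + 0) | b.b.(0 + 0) :: -b-> v3
  v2 = (a.(0 + 0) + (0 | 0 + 0 | 0)) | b.(0 + 0) :: -a-> v3, -b-> v4
  v3 = (0 + 0) | b.(0 + 0) :: -b-> v5
  v4 = (a.(0 + 0) + (0 | 0 + 0 | 0)) | (0 + 0) :: -a-> v5
  v5 = (0 + 0) | (0 + 0) :: deadlocked
Run σ = ⟨bbb⟩ on P: start {u0}
  [1] b ⇒ {u1, u2}
  [2] b ⇒ {u3, u4}
  [3] b ⇒ {u5}
  ✓ P
Run σ = ⟨bbb⟩ on Q: start {v0}
  [1] b ⇒ {v2}
  [2] b ⇒ {v4}
  [3] b ⇒ ∅ (Q stuck)

bbb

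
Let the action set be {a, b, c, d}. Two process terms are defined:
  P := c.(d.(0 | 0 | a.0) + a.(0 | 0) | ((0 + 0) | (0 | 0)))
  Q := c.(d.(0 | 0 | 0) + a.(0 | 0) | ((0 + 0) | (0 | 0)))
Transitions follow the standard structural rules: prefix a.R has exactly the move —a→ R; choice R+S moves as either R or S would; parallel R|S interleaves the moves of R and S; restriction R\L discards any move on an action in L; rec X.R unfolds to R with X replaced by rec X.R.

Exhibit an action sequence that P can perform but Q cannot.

LTS(P): 5 reachable states
  u0 = c.(d.(0 | 0 | a.0) + a.(0 | 0) | ((0 + 0) | (0 | 0))) has moves --c--▸ u1
  u1 = d.(0 | 0 | a.0) + a.(0 | 0) | ((0 + 0) | (0 | 0)) has moves --a--▸ u2, --d--▸ u3
  u2 = 0 | 0 | ((0 + 0) | (0 | 0)) has moves deadlocked
  u3 = 0 | 0 | a.0 has moves --a--▸ u4
  u4 = 0 | 0 | 0 has moves deadlocked
LTS(Q): 4 reachable states
  v0 = c.(d.(0 | 0 | 0) + a.(0 | 0) | ((0 + 0) | (0 | 0))) has moves --c--▸ v1
  v1 = d.(0 | 0 | 0) + a.(0 | 0) | ((0 + 0) | (0 | 0)) has moves --a--▸ v2, --d--▸ v3
  v2 = 0 | 0 | ((0 + 0) | (0 | 0)) has moves deadlocked
  v3 = 0 | 0 | 0 has moves deadlocked
Run σ = ⟨cda⟩ on P: start {u0}
  step 1 (c): {u1}
  step 2 (d): {u3}
  step 3 (a): {u4}
  ✓ P
Run σ = ⟨cda⟩ on Q: start {v0}
  step 1 (c): {v1}
  step 2 (d): {v3}
  step 3 (a): ∅  — Q cannot continue

cda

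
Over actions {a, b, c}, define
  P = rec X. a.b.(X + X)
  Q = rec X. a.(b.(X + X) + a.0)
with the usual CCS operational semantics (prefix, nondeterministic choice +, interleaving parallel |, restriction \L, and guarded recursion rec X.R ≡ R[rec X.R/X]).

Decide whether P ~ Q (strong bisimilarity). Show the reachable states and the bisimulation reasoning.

P ≁ Q

Reachable graph of P (3 states):
  m0 = rec X. a.b.(X + X) has moves ··a··> m1
  m1 = b.((rec X. a.b.(X + X)) + (rec X. a.b.(X + X))) has moves ··b··> m2
  m2 = (rec X. a.b.(X + X)) + (rec X. a.b.(X + X)) has moves ··a··> m1
Reachable graph of Q (4 states):
  n0 = rec X. a.(b.(X + X) + a.0) has moves ··a··> n1
  n1 = b.((rec X. a.(b.(X + X) + a.0)) + (rec X. a.(b.(X + X) + a.0))) + a.0 has moves ··a··> n2, ··b··> n3
  n2 = 0 has moves stopped
  n3 = (rec X. a.(b.(X + X) + a.0)) + (rec X. a.(b.(X + X) + a.0)) has moves ··a··> n1
Partition-refinement fixed point:
  B0 = {m0, m2}
  B1 = {m1}
  B2 = {n0, n3}
  B3 = {n1}
  B4 = {n2}
m0 ∈ B0, n0 ∈ B2 → different blocks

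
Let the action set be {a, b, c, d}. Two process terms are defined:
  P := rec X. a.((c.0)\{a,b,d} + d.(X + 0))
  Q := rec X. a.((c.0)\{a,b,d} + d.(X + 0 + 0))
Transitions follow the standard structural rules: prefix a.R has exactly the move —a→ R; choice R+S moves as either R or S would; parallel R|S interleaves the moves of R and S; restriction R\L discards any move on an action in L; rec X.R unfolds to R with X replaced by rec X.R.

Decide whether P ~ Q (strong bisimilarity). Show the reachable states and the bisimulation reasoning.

P's transition system — 4 states:
  p0 = rec X. a.((c.0)\{a,b,d} + d.(X + 0)) :: --a--▸ p1
  p1 = (c.0)\{a,b,d} + d.((rec X. a.((c.0)\{a,b,d} + d.(X + 0))) + 0) :: --c--▸ p2, --d--▸ p3
  p2 = 0\{a,b,d} :: (no moves)
  p3 = (rec X. a.((c.0)\{a,b,d} + d.(X + 0))) + 0 :: --a--▸ p1
Q's transition system — 4 states:
  q0 = rec X. a.((c.0)\{a,b,d} + d.(X + 0 + 0)) :: --a--▸ q1
  q1 = (c.0)\{a,b,d} + d.((rec X. a.((c.0)\{a,b,d} + d.(X + 0 + 0))) + 0 + 0) :: --c--▸ q2, --d--▸ q3
  q2 = 0\{a,b,d} :: (no moves)
  q3 = (rec X. a.((c.0)\{a,b,d} + d.(X + 0 + 0))) + 0 + 0 :: --a--▸ q1
Bisimilarity quotient blocks:
  B0 = {p0, p3, q0, q3}
  B1 = {p1, q1}
  B2 = {p2, q2}
p0 ∈ B0, q0 ∈ B0 → same block

P ~ Q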